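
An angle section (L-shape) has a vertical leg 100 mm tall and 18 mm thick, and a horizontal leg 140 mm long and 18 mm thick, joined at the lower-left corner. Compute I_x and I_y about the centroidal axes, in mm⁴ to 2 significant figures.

I_x ≈ 3.2 × 10⁶ mm⁴, I_y ≈ 7.6 × 10⁶ mm⁴

Decompose the section into non-overlapping parts with the origin at the bottom-left of its bounding rectangle.
Vertical leg: 18 × 100, A = 1 800 mm², y = 50 mm, Ī = 1 500 000 mm⁴.
Horizontal leg (remainder): 122 × 18, A = 2 196 mm², y = 9 mm, Ī = 59 292 mm⁴.
Centroid: ȳ = ΣA·y / ΣA = 27.47 mm.
Transfer each piece to the centroidal x-axis using Ī + A·d² with d = y − 27.47:
  vertical leg: d = 22.53 mm → contributes +2 413 806 mm⁴
  horizontal leg (remainder): d = -18.47 mm → contributes +808 313 mm⁴
Total I = 3 222 119 mm⁴.
For the y-axis: x̄ = 47.47 mm.
Repeating about the centroidal y-axis gives I_y = 7 619 399 mm⁴.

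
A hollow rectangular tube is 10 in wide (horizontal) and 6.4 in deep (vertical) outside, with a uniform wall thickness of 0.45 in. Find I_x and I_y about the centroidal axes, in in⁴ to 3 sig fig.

I_x ≈ 92.3 in⁴, I_y ≈ 188 in⁴

Break the section into simple shapes (no overlaps), measuring from the bottom-left corner of the bounding box.
Outer rectangle: 10 × 6.4, A = 64 in², y = 3.2 in, Ī = 218.45 in⁴.
Inner void (subtracted): 9.1 × 5.5, A = 50.05 in², y = 3.2 in, Ī = 126.17 in⁴.
By symmetry the centroid is at mid-height, ȳ = 3.2 in.
All pieces are centred on the centroidal x-axis, so I = ΣĪ (holes subtracted) = 92.286 in⁴.
Repeating about the centroidal y-axis gives I_y = 187.95 in⁴.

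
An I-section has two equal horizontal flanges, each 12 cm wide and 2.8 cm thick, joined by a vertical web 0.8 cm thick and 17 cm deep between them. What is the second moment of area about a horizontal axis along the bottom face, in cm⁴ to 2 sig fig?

Treat the section as a set of non-overlapping primitives; coordinates are from the bounding-box lower-left.
Bottom flange: 12 × 2.8, A = 33.6 cm², y = 1.4 cm, Ī = 21.95 cm⁴.
Web: 0.8 × 17, A = 13.6 cm², y = 11.3 cm, Ī = 327.5 cm⁴.
Top flange: 12 × 2.8, A = 33.6 cm², y = 21.2 cm, Ī = 21.95 cm⁴.
Transfer each piece to a horizontal axis along the bottom face using Ī + A·d² with d = y − 0:
  bottom flange: d = 1.4 cm → contributes +87.81 cm⁴
  web: d = 11.3 cm → contributes +2 064 cm⁴
  top flange: d = 21.2 cm → contributes +15 123 cm⁴
Total I = 17 275 cm⁴.

I_base ≈ 1.7 × 10⁴ cm⁴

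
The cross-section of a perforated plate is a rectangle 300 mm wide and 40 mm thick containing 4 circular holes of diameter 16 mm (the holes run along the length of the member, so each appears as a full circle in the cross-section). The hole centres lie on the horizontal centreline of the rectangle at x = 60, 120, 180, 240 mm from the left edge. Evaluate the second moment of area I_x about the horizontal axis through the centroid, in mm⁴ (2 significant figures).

Decompose the section into non-overlapping parts with the origin at the bottom-left of its bounding rectangle.
Plate: 300 × 40, A = 12 000 mm², y = 20 mm, Ī = 1 600 000 mm⁴.
Hole 1 (subtracted): ⌀16, A = 201.1 mm², y = 20 mm, Ī = 3 217 mm⁴.
Hole 2 (subtracted): ⌀16, A = 201.1 mm², y = 20 mm, Ī = 3 217 mm⁴.
Hole 3 (subtracted): ⌀16, A = 201.1 mm², y = 20 mm, Ī = 3 217 mm⁴.
Hole 4 (subtracted): ⌀16, A = 201.1 mm², y = 20 mm, Ī = 3 217 mm⁴.
By symmetry the centroid is at mid-height, ȳ = 20 mm.
All pieces are centred on the horizontal axis through the centroid, so I = ΣĪ (holes subtracted) = 1 587 132 mm⁴.

I_x ≈ 1.6 × 10⁶ mm⁴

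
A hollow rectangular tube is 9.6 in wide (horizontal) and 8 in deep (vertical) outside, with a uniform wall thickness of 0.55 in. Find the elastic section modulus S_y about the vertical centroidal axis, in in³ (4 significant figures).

S_y ≈ 49.31 in³

Break the section into simple shapes (no overlaps), measuring from the bottom-left corner of the bounding box.
Outer rectangle: 9.6 × 8, A = 76.8 in², x = 4.8 in, Ī = 589.824 in⁴.
Inner void (subtracted): 8.5 × 6.9, A = 58.65 in², x = 4.8 in, Ī = 353.122 in⁴.
By symmetry the centroid is at mid-width, x̄ = 4.8 in.
All pieces are centred on the vertical centroidal axis, so I = ΣĪ (holes subtracted) = 236.702 in⁴.
Extreme fibre distance c = 4.8 in; S = I/c = 49.3129 in³.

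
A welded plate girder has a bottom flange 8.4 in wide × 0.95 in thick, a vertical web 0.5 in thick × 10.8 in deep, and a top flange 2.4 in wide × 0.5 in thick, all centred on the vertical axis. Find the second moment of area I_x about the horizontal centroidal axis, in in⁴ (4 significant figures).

I_x ≈ 256.6 in⁴

Break the section into simple shapes (no overlaps), measuring from the bottom-left corner of the bounding box.
Bottom plate: 8.4 × 0.95, A = 7.98 in², y = 0.475 in, Ī = 0.600163 in⁴.
Web plate: 0.5 × 10.8, A = 5.4 in², y = 6.35 in, Ī = 52.488 in⁴.
Top plate: 2.4 × 0.5, A = 1.2 in², y = 12 in, Ī = 0.025 in⁴.
Centroid: ȳ = ΣA·y / ΣA = 3.59949 in.
Transfer each piece to the horizontal centroidal axis using Ī + A·d² with d = y − 3.59949:
  bottom plate: d = -3.12449 in → contributes +78.5042 in⁴
  web plate: d = 2.75051 in → contributes +93.3408 in⁴
  top plate: d = 8.40051 in → contributes +84.7074 in⁴
Total I = 256.552 in⁴.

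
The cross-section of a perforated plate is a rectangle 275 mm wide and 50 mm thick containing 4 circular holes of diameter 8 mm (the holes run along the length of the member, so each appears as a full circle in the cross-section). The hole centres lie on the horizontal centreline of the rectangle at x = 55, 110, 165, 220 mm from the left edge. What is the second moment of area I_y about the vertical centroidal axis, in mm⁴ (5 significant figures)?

I_y ≈ 8.5893 × 10⁷ mm⁴

Split into non-overlapping primitives; take the origin at the lower-left of the bounding box.
Plate: 275 × 50, A = 13 750 mm², x = 137.5 mm, Ī = 86 653 646 mm⁴.
Hole 1 (subtracted): ⌀8, A = 50.26548 mm², x = 55 mm, Ī = 201.0619 mm⁴.
Hole 2 (subtracted): ⌀8, A = 50.26548 mm², x = 110 mm, Ī = 201.0619 mm⁴.
Hole 3 (subtracted): ⌀8, A = 50.26548 mm², x = 165 mm, Ī = 201.0619 mm⁴.
Hole 4 (subtracted): ⌀8, A = 50.26548 mm², x = 220 mm, Ī = 201.0619 mm⁴.
By symmetry the centroid is at mid-width, x̄ = 137.5 mm.
Transfer each piece to the vertical centroidal axis using Ī + A·d² with d = x − 137.5:
  plate: d = 0 mm → contributes +86 653 646 mm⁴
  hole 1: d = -82.5 mm → contributes −342320.5 mm⁴
  hole 2: d = -27.5 mm → contributes −38214.33 mm⁴
  hole 3: d = 27.5 mm → contributes −38214.33 mm⁴
  hole 4: d = 82.5 mm → contributes −342320.5 mm⁴
Total I = 85 892 576 mm⁴.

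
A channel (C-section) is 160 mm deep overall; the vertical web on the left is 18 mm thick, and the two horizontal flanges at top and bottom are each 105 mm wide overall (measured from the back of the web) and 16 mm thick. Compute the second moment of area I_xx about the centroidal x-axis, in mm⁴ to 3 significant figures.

Break the section into simple shapes (no overlaps), measuring from the bottom-left corner of the bounding box.
Web: 18 × 160, A = 2 880 mm², y = 80 mm, Ī = 6 144 000 mm⁴.
Top flange (beyond web): 87 × 16, A = 1 392 mm², y = 152 mm, Ī = 29 696 mm⁴.
Bottom flange (beyond web): 87 × 16, A = 1 392 mm², y = 8 mm, Ī = 29 696 mm⁴.
By symmetry the centroid is at mid-height, ȳ = 80 mm.
Transfer each piece to the centroidal x-axis using Ī + A·d² with d = y − 80:
  web: d = 0 mm → contributes +6 144 000 mm⁴
  top flange (beyond web): d = 72 mm → contributes +7 245 824 mm⁴
  bottom flange (beyond web): d = -72 mm → contributes +7 245 824 mm⁴
Total I = 20 635 648 mm⁴.

I_xx ≈ 2.06 × 10⁷ mm⁴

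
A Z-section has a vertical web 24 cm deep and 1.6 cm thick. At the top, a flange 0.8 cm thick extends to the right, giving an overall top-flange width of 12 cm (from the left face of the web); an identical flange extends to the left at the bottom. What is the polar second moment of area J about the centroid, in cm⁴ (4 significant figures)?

Split into non-overlapping primitives; take the origin at the lower-left of the bounding box.
Web: 1.6 × 24, A = 38.4 cm², y = 12 cm, Ī = 1843.2 cm⁴.
Top flange (beyond web): 10.4 × 0.8, A = 8.32 cm², y = 23.6 cm, Ī = 0.443733 cm⁴.
Bottom flange (beyond web): 10.4 × 0.8, A = 8.32 cm², y = 0.4 cm, Ī = 0.443733 cm⁴.
Centroid: ȳ = ΣA·y / ΣA = 12 cm.
Transfer each piece to the centroidal x-axis using Ī + A·d² with d = y − 12:
  web: d = 0 cm → contributes +1843.2 cm⁴
  top flange (beyond web): d = 11.6 cm → contributes +1119.98 cm⁴
  bottom flange (beyond web): d = -11.6 cm → contributes +1119.98 cm⁴
Total I = 4083.17 cm⁴.
For the y-axis: x̄ = 11.2 cm.
Repeating about the centroidal y-axis gives I_y = 757.214 cm⁴.
Polar second moment: J = I_x + I_y = 4840.38 cm⁴.

J ≈ 4840 cm⁴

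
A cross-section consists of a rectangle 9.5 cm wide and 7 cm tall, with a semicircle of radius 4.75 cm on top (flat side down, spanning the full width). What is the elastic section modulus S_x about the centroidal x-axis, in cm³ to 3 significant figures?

Split into non-overlapping primitives; take the origin at the lower-left of the bounding box.
Rectangular body: 9.5 × 7, A = 66.5 cm², y = 3.5 cm, Ī = 271.54 cm⁴.
Semicircular cap: semicircle r = 4.75, A = 35.441 cm², y = 9.016 cm, Ī = 55.874 cm⁴.
Centroid: ȳ = ΣA·y / ΣA = 5.4177 cm.
Transfer each piece to the centroidal x-axis using Ī + A·d² with d = y − 5.4177:
  rectangular body: d = -1.9177 cm → contributes +516.1 cm⁴
  semicircular cap: d = 3.5983 cm → contributes +514.75 cm⁴
Total I = 1030.8 cm⁴.
Extreme fibre distance c = 6.3323 cm; S = I/c = 162.79 cm³.

S_x ≈ 163 cm³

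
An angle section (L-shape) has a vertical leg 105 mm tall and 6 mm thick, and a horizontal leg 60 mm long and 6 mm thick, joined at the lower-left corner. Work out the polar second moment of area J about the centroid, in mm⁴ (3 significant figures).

J ≈ 1.38 × 10⁶ mm⁴

Break the section into simple shapes (no overlaps), measuring from the bottom-left corner of the bounding box.
Vertical leg: 6 × 105, A = 630 mm², y = 52.5 mm, Ī = 578 813 mm⁴.
Horizontal leg (remainder): 54 × 6, A = 324 mm², y = 3 mm, Ī = 972 mm⁴.
Centroid: ȳ = ΣA·y / ΣA = 35.689 mm.
Transfer each piece to the centroidal x-axis using Ī + A·d² with d = y − 35.689:
  vertical leg: d = 16.811 mm → contributes +756 863 mm⁴
  horizontal leg (remainder): d = -32.689 mm → contributes +347 182 mm⁴
Total I = 1 104 046 mm⁴.
For the y-axis: x̄ = 13.189 mm.
Repeating about the centroidal y-axis gives I_y = 273 188 mm⁴.
Polar second moment: J = I_x + I_y = 1 377 234 mm⁴.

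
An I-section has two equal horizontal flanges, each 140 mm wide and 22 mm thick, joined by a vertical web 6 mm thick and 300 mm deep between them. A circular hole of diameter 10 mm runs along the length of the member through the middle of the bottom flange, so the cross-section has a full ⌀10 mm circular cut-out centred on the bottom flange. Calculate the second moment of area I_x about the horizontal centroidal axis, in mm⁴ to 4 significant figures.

Break the section into simple shapes (no overlaps), measuring from the bottom-left corner of the bounding box.
Bottom flange: 140 × 22, A = 3 080 mm², y = 11 mm, Ī = 124 227 mm⁴.
Web: 6 × 300, A = 1 800 mm², y = 172 mm, Ī = 13 500 000 mm⁴.
Top flange: 140 × 22, A = 3 080 mm², y = 333 mm, Ī = 124 227 mm⁴.
Hole (subtracted): ⌀10, A = 78.5398 mm², y = 11 mm, Ī = 490.874 mm⁴.
Centroid: ȳ = ΣA·y / ΣA = 173.604 mm.
Transfer each piece to the horizontal centroidal axis using Ī + A·d² with d = y − 173.604:
  bottom flange: d = -162.604 mm → contributes +81 560 001 mm⁴
  web: d = -1.60439 mm → contributes +13 504 633 mm⁴
  top flange: d = 159.396 mm → contributes +78 377 668 mm⁴
  hole: d = -162.604 mm → contributes −2 077 098 mm⁴
Total I = 171 365 205 mm⁴.

I_x ≈ 1.714 × 10⁸ mm⁴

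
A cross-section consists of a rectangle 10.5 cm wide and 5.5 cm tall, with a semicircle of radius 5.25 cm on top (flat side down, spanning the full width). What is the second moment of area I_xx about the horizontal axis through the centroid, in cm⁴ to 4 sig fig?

Decompose the section into non-overlapping parts with the origin at the bottom-left of its bounding rectangle.
Rectangular body: 10.5 × 5.5, A = 57.75 cm², y = 2.75 cm, Ī = 145.578 cm⁴.
Semicircular cap: semicircle r = 5.25, A = 43.2951 cm², y = 7.72817 cm, Ī = 83.3814 cm⁴.
Centroid: ȳ = ΣA·y / ΣA = 4.88301 cm.
Transfer each piece to the horizontal axis through the centroid using Ī + A·d² with d = y − 4.88301:
  rectangular body: d = -2.13301 cm → contributes +408.325 cm⁴
  semicircular cap: d = 2.84516 cm → contributes +433.852 cm⁴
Total I = 842.177 cm⁴.

I_xx ≈ 842.2 cm⁴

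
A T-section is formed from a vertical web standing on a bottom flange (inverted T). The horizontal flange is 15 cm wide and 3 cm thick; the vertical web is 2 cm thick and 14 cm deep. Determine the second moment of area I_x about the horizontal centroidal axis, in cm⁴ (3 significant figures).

Treat the section as a set of non-overlapping primitives; coordinates are from the bounding-box lower-left.
Flange: 15 × 3, A = 45 cm², y = 1.5 cm, Ī = 33.75 cm⁴.
Web: 2 × 14, A = 28 cm², y = 10 cm, Ī = 457.33 cm⁴.
Centroid: ȳ = ΣA·y / ΣA = 4.7603 cm.
Transfer each piece to the horizontal centroidal axis using Ī + A·d² with d = y − 4.7603:
  flange: d = -3.2603 cm → contributes +512.07 cm⁴
  web: d = 5.2397 cm → contributes +1226.1 cm⁴
Total I = 1738.1 cm⁴.

I_x ≈ 1740 cm⁴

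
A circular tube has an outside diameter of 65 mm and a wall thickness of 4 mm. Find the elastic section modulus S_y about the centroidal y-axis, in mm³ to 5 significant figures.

Treat the section as a set of non-overlapping primitives; coordinates are from the bounding-box lower-left.
Outer circle: ⌀65, A = 3318.307 mm², x = 32.5 mm, Ī = 876240.5 mm⁴.
Bore (subtracted): ⌀57, A = 2551.759 mm², x = 32.5 mm, Ī = 518166.5 mm⁴.
By symmetry the centroid is at mid-width, x̄ = 32.5 mm.
All pieces are centred on the centroidal y-axis, so I = ΣĪ (holes subtracted) = 358 074 mm⁴.
Extreme fibre distance c = 32.5 mm; S = I/c = 11017.66 mm³.

S_y ≈ 1.1018 × 10⁴ mm³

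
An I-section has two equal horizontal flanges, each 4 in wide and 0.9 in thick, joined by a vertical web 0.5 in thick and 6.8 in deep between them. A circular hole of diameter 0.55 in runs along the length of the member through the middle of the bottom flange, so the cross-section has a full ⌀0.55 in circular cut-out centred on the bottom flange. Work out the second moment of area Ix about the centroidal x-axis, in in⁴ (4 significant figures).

Ix ≈ 116.7 in⁴

Treat the section as a set of non-overlapping primitives; coordinates are from the bounding-box lower-left.
Bottom flange: 4 × 0.9, A = 3.6 in², y = 0.45 in, Ī = 0.243 in⁴.
Web: 0.5 × 6.8, A = 3.4 in², y = 4.3 in, Ī = 13.1013 in⁴.
Top flange: 4 × 0.9, A = 3.6 in², y = 8.15 in, Ī = 0.243 in⁴.
Hole (subtracted): ⌀0.55, A = 0.237583 in², y = 0.45 in, Ī = 0.0044918 in⁴.
Centroid: ȳ = ΣA·y / ΣA = 4.38827 in.
Transfer each piece to the centroidal x-axis using Ī + A·d² with d = y − 4.38827:
  bottom flange: d = -3.93827 in → contributes +56.0789 in⁴
  web: d = -0.0882704 in → contributes +13.1278 in⁴
  top flange: d = 3.76173 in → contributes +51.1852 in⁴
  hole: d = -3.93827 in → contributes −3.6894 in⁴
Total I = 116.703 in⁴.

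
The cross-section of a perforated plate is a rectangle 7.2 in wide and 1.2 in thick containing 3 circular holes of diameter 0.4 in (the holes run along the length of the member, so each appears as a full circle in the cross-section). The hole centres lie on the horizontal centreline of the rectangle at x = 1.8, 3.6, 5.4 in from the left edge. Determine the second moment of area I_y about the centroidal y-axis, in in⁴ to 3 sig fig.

I_y ≈ 36.5 in⁴

Break the section into simple shapes (no overlaps), measuring from the bottom-left corner of the bounding box.
Plate: 7.2 × 1.2, A = 8.64 in², x = 3.6 in, Ī = 37.325 in⁴.
Hole 1 (subtracted): ⌀0.4, A = 0.12566 in², x = 1.8 in, Ī = 0.0012566 in⁴.
Hole 2 (subtracted): ⌀0.4, A = 0.12566 in², x = 3.6 in, Ī = 0.0012566 in⁴.
Hole 3 (subtracted): ⌀0.4, A = 0.12566 in², x = 5.4 in, Ī = 0.0012566 in⁴.
By symmetry the centroid is at mid-width, x̄ = 3.6 in.
Transfer each piece to the centroidal y-axis using Ī + A·d² with d = x − 3.6:
  plate: d = 0 in → contributes +37.325 in⁴
  hole 1: d = -1.8 in → contributes −0.40841 in⁴
  hole 2: d = 0 in → contributes −0.0012566 in⁴
  hole 3: d = 1.8 in → contributes −0.40841 in⁴
Total I = 36.507 in⁴.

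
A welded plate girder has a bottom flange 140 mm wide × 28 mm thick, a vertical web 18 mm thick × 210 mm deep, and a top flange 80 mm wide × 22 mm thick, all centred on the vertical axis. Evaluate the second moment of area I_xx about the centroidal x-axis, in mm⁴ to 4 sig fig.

I_xx ≈ 8.614 × 10⁷ mm⁴

Treat the section as a set of non-overlapping primitives; coordinates are from the bounding-box lower-left.
Bottom plate: 140 × 28, A = 3 920 mm², y = 14 mm, Ī = 256 107 mm⁴.
Web plate: 18 × 210, A = 3 780 mm², y = 133 mm, Ī = 13 891 500 mm⁴.
Top plate: 80 × 22, A = 1 760 mm², y = 249 mm, Ī = 70986.7 mm⁴.
Centroid: ȳ = ΣA·y / ΣA = 105.271 mm.
Transfer each piece to the centroidal x-axis using Ī + A·d² with d = y − 105.271:
  bottom plate: d = -91.2706 mm → contributes +32 910 980 mm⁴
  web plate: d = 27.7294 mm → contributes +16 798 013 mm⁴
  top plate: d = 143.729 mm → contributes +36 429 307 mm⁴
Total I = 86 138 301 mm⁴.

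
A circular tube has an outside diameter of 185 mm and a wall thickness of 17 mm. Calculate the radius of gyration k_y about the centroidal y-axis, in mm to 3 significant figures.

Break the section into simple shapes (no overlaps), measuring from the bottom-left corner of the bounding box.
Outer circle: ⌀185, A = 26 880 mm², x = 92.5 mm, Ī = 57 498 539 mm⁴.
Bore (subtracted): ⌀151, A = 17 908 mm², x = 92.5 mm, Ī = 25 519 825 mm⁴.
By symmetry the centroid is at mid-width, x̄ = 92.5 mm.
All pieces are centred on the centroidal y-axis, so I = ΣĪ (holes subtracted) = 31 978 715 mm⁴.
Radius of gyration: k = √(I/A) = √(31 978 715 / 8972.4) = 59.7 mm.

k_y ≈ 59.7 mm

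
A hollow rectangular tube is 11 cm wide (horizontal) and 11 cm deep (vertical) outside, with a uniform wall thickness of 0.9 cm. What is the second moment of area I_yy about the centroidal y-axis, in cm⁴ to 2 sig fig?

Split into non-overlapping primitives; take the origin at the lower-left of the bounding box.
Outer rectangle: 11 × 11, A = 121 cm², x = 5.5 cm, Ī = 1 220 cm⁴.
Inner void (subtracted): 9.2 × 9.2, A = 84.64 cm², x = 5.5 cm, Ī = 597 cm⁴.
By symmetry the centroid is at mid-width, x̄ = 5.5 cm.
All pieces are centred on the centroidal y-axis, so I = ΣĪ (holes subtracted) = 623.1 cm⁴.

I_yy ≈ 620 cm⁴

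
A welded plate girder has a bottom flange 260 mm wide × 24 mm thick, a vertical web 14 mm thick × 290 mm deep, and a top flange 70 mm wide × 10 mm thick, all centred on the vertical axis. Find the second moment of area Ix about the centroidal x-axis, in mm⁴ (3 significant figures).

Break the section into simple shapes (no overlaps), measuring from the bottom-left corner of the bounding box.
Bottom plate: 260 × 24, A = 6 240 mm², y = 12 mm, Ī = 299 520 mm⁴.
Web plate: 14 × 290, A = 4 060 mm², y = 169 mm, Ī = 28 453 833 mm⁴.
Top plate: 70 × 10, A = 700 mm², y = 319 mm, Ī = 5833.3 mm⁴.
Centroid: ȳ = ΣA·y / ΣA = 89.484 mm.
Transfer each piece to the centroidal x-axis using Ī + A·d² with d = y − 89.484:
  bottom plate: d = -77.484 mm → contributes +37 762 695 mm⁴
  web plate: d = 79.516 mm → contributes +54 124 613 mm⁴
  top plate: d = 229.52 mm → contributes +36 880 266 mm⁴
Total I = 128 767 574 mm⁴.

Ix ≈ 1.29 × 10⁸ mm⁴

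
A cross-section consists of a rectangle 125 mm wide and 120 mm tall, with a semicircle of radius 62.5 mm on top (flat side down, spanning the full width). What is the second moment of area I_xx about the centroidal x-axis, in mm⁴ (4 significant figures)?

Break the section into simple shapes (no overlaps), measuring from the bottom-left corner of the bounding box.
Rectangular body: 125 × 120, A = 15 000 mm², y = 60 mm, Ī = 18 000 000 mm⁴.
Semicircular cap: semicircle r = 62.5, A = 6135.92 mm², y = 146.526 mm, Ī = 1 674 758 mm⁴.
Centroid: ȳ = ΣA·y / ΣA = 85.1191 mm.
Transfer each piece to the centroidal x-axis using Ī + A·d² with d = y − 85.1191:
  rectangular body: d = -25.1191 mm → contributes +27 464 553 mm⁴
  semicircular cap: d = 61.4067 mm → contributes +24 811 994 mm⁴
Total I = 52 276 548 mm⁴.

I_xx ≈ 5.228 × 10⁷ mm⁴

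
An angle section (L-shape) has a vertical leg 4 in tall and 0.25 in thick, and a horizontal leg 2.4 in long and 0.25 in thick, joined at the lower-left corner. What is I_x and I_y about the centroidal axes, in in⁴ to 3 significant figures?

Break the section into simple shapes (no overlaps), measuring from the bottom-left corner of the bounding box.
Vertical leg: 0.25 × 4, A = 1 in², y = 2 in, Ī = 1.3333 in⁴.
Horizontal leg (remainder): 2.15 × 0.25, A = 0.5375 in², y = 0.125 in, Ī = 0.0027995 in⁴.
Centroid: ȳ = ΣA·y / ΣA = 1.3445 in.
Transfer each piece to the centroidal x-axis using Ī + A·d² with d = y − 1.3445:
  vertical leg: d = 0.65549 in → contributes +1.763 in⁴
  horizontal leg (remainder): d = -1.2195 in → contributes +0.80217 in⁴
Total I = 2.5652 in⁴.
For the y-axis: x̄ = 0.54451 in.
Repeating about the centroidal y-axis gives I_y = 0.71567 in⁴.

I_x ≈ 2.57 in⁴, I_y ≈ 0.716 in⁴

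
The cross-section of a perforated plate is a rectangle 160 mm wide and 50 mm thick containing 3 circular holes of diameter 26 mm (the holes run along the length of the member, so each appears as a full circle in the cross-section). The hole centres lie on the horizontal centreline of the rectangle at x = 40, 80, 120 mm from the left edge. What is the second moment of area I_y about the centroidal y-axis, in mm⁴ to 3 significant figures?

Break the section into simple shapes (no overlaps), measuring from the bottom-left corner of the bounding box.
Plate: 160 × 50, A = 8 000 mm², x = 80 mm, Ī = 17 066 667 mm⁴.
Hole 1 (subtracted): ⌀26, A = 530.93 mm², x = 40 mm, Ī = 22 432 mm⁴.
Hole 2 (subtracted): ⌀26, A = 530.93 mm², x = 80 mm, Ī = 22 432 mm⁴.
Hole 3 (subtracted): ⌀26, A = 530.93 mm², x = 120 mm, Ī = 22 432 mm⁴.
By symmetry the centroid is at mid-width, x̄ = 80 mm.
Transfer each piece to the centroidal y-axis using Ī + A·d² with d = x − 80:
  plate: d = 0 mm → contributes +17 066 667 mm⁴
  hole 1: d = -40 mm → contributes −871 918 mm⁴
  hole 2: d = 0 mm → contributes −22 432 mm⁴
  hole 3: d = 40 mm → contributes −871 918 mm⁴
Total I = 15 300 398 mm⁴.

I_y ≈ 1.53 × 10⁷ mm⁴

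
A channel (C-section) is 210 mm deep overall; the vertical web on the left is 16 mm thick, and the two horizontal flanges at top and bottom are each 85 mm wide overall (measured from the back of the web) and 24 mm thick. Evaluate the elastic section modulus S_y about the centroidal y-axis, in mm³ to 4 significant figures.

Split into non-overlapping primitives; take the origin at the lower-left of the bounding box.
Web: 16 × 210, A = 3 360 mm², x = 8 mm, Ī = 71 680 mm⁴.
Top flange (beyond web): 69 × 24, A = 1 656 mm², x = 50.5 mm, Ī = 657 018 mm⁴.
Bottom flange (beyond web): 69 × 24, A = 1 656 mm², x = 50.5 mm, Ī = 657 018 mm⁴.
Centroid: x̄ = ΣA·x / ΣA = 29.0971 mm.
Transfer each piece to the centroidal y-axis using Ī + A·d² with d = x − 29.0971:
  web: d = -21.0971 mm → contributes +1 567 178 mm⁴
  top flange (beyond web): d = 21.4029 mm → contributes +1 415 604 mm⁴
  bottom flange (beyond web): d = 21.4029 mm → contributes +1 415 604 mm⁴
Total I = 4 398 385 mm⁴.
Extreme fibre distance c = 55.9029 mm; S = I/c = 78 679 mm³.

S_y ≈ 7.868 × 10⁴ mm³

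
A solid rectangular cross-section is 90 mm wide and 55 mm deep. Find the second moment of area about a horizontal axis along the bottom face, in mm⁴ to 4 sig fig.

I_base ≈ 4.991 × 10⁶ mm⁴

The section: 90 × 55, A = 4 950 mm², y = 27.5 mm, Ī = 1 247 813 mm⁴.
Transfer it to the base of the section using Ī + A·d² with d = y − 0:
  the section: d = 27.5 mm → contributes +4 991 250 mm⁴
Total I = 4 991 250 mm⁴.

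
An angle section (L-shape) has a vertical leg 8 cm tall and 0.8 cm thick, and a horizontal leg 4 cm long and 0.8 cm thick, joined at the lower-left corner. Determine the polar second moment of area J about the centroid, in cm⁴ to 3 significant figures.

J ≈ 67.8 cm⁴

Break the section into simple shapes (no overlaps), measuring from the bottom-left corner of the bounding box.
Vertical leg: 0.8 × 8, A = 6.4 cm², y = 4 cm, Ī = 34.133 cm⁴.
Horizontal leg (remainder): 3.2 × 0.8, A = 2.56 cm², y = 0.4 cm, Ī = 0.13653 cm⁴.
Centroid: ȳ = ΣA·y / ΣA = 2.9714 cm.
Transfer each piece to the centroidal x-axis using Ī + A·d² with d = y − 2.9714:
  vertical leg: d = 1.0286 cm → contributes +40.904 cm⁴
  horizontal leg (remainder): d = -2.5714 cm → contributes +17.064 cm⁴
Total I = 57.968 cm⁴.
For the y-axis: x̄ = 0.97143 cm.
Repeating about the centroidal y-axis gives I_y = 9.8402 cm⁴.
Polar second moment: J = I_x + I_y = 67.808 cm⁴.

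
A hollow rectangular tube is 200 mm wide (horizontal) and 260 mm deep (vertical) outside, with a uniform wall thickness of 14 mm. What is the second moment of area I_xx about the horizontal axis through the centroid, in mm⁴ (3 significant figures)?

I_xx ≈ 1.14 × 10⁸ mm⁴

Break the section into simple shapes (no overlaps), measuring from the bottom-left corner of the bounding box.
Outer rectangle: 200 × 260, A = 52 000 mm², y = 130 mm, Ī = 292 933 333 mm⁴.
Inner void (subtracted): 172 × 232, A = 39 904 mm², y = 130 mm, Ī = 178 982 741 mm⁴.
By symmetry the centroid is at mid-height, ȳ = 130 mm.
All pieces are centred on the horizontal axis through the centroid, so I = ΣĪ (holes subtracted) = 113 950 592 mm⁴.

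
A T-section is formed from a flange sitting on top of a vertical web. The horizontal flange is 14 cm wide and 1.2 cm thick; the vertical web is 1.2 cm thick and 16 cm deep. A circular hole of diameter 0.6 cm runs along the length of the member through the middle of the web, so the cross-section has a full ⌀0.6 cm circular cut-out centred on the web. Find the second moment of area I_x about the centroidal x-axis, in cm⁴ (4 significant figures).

I_x ≈ 1070 cm⁴

Decompose the section into non-overlapping parts with the origin at the bottom-left of its bounding rectangle.
Flange: 14 × 1.2, A = 16.8 cm², y = 16.6 cm, Ī = 2.016 cm⁴.
Web: 1.2 × 16, A = 19.2 cm², y = 8 cm, Ī = 409.6 cm⁴.
Hole (subtracted): ⌀0.6, A = 0.282743 cm², y = 8 cm, Ī = 0.00636173 cm⁴.
Centroid: ȳ = ΣA·y / ΣA = 12.0451 cm.
Transfer each piece to the centroidal x-axis using Ī + A·d² with d = y − 12.0451:
  flange: d = 4.5549 cm → contributes +350.567 cm⁴
  web: d = -4.0451 cm → contributes +723.767 cm⁴
  hole: d = -4.0451 cm → contributes −4.63285 cm⁴
Total I = 1069.7 cm⁴.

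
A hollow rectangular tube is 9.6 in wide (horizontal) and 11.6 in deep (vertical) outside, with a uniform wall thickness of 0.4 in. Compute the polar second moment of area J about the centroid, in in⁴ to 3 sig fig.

Treat the section as a set of non-overlapping primitives; coordinates are from the bounding-box lower-left.
Outer rectangle: 9.6 × 11.6, A = 111.36 in², y = 5.8 in, Ī = 1248.7 in⁴.
Inner void (subtracted): 8.8 × 10.8, A = 95.04 in², y = 5.8 in, Ī = 923.79 in⁴.
By symmetry the centroid is at mid-height, ȳ = 5.8 in.
All pieces are centred on the centroidal x-axis, so I = ΣĪ (holes subtracted) = 324.93 in⁴.
Repeating about the centroidal y-axis gives I_y = 241.92 in⁴.
Polar second moment: J = I_x + I_y = 566.85 in⁴.

J ≈ 567 in⁴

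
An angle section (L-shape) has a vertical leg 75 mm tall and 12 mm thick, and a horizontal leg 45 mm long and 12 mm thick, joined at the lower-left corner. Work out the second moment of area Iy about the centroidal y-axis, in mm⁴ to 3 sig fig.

Iy ≈ 1.86 × 10⁵ mm⁴

Decompose the section into non-overlapping parts with the origin at the bottom-left of its bounding rectangle.
Vertical leg: 12 × 75, A = 900 mm², x = 6 mm, Ī = 10 800 mm⁴.
Horizontal leg (remainder): 33 × 12, A = 396 mm², x = 28.5 mm, Ī = 35 937 mm⁴.
Centroid: x̄ = ΣA·x / ΣA = 12.875 mm.
Transfer each piece to the centroidal y-axis using Ī + A·d² with d = x − 12.875:
  vertical leg: d = -6.875 mm → contributes +53 339 mm⁴
  horizontal leg (remainder): d = 15.625 mm → contributes +132 617 mm⁴
Total I = 185 956 mm⁴.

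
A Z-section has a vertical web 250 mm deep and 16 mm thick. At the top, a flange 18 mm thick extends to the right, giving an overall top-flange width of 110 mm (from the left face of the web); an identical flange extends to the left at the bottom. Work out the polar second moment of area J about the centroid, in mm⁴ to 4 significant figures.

Treat the section as a set of non-overlapping primitives; coordinates are from the bounding-box lower-left.
Web: 16 × 250, A = 4 000 mm², y = 125 mm, Ī = 20 833 333 mm⁴.
Top flange (beyond web): 94 × 18, A = 1 692 mm², y = 241 mm, Ī = 45 684 mm⁴.
Bottom flange (beyond web): 94 × 18, A = 1 692 mm², y = 9 mm, Ī = 45 684 mm⁴.
Centroid: ȳ = ΣA·y / ΣA = 125 mm.
Transfer each piece to the centroidal x-axis using Ī + A·d² with d = y − 125:
  web: d = 0 mm → contributes +20 833 333 mm⁴
  top flange (beyond web): d = 116 mm → contributes +22 813 236 mm⁴
  bottom flange (beyond web): d = -116 mm → contributes +22 813 236 mm⁴
Total I = 66 459 805 mm⁴.
For the y-axis: x̄ = 102 mm.
Repeating about the centroidal y-axis gives I_y = 12 813 685 mm⁴.
Polar second moment: J = I_x + I_y = 79 273 491 mm⁴.

J ≈ 7.927 × 10⁷ mm⁴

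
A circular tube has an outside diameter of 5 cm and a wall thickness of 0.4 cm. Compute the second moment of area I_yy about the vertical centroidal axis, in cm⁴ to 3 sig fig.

Split into non-overlapping primitives; take the origin at the lower-left of the bounding box.
Outer circle: ⌀5, A = 19.635 cm², x = 2.5 cm, Ī = 30.68 cm⁴.
Bore (subtracted): ⌀4.2, A = 13.854 cm², x = 2.5 cm, Ī = 15.275 cm⁴.
By symmetry the centroid is at mid-width, x̄ = 2.5 cm.
All pieces are centred on the vertical centroidal axis, so I = ΣĪ (holes subtracted) = 15.405 cm⁴.

I_yy ≈ 15.4 cm⁴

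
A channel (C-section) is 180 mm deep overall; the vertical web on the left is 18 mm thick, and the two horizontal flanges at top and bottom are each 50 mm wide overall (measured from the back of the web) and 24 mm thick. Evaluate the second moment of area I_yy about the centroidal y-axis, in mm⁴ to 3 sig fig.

I_yy ≈ 8.70 × 10⁵ mm⁴

Decompose the section into non-overlapping parts with the origin at the bottom-left of its bounding rectangle.
Web: 18 × 180, A = 3 240 mm², x = 9 mm, Ī = 87 480 mm⁴.
Top flange (beyond web): 32 × 24, A = 768 mm², x = 34 mm, Ī = 65 536 mm⁴.
Bottom flange (beyond web): 32 × 24, A = 768 mm², x = 34 mm, Ī = 65 536 mm⁴.
Centroid: x̄ = ΣA·x / ΣA = 17.04 mm.
Transfer each piece to the centroidal y-axis using Ī + A·d² with d = x − 17.04:
  web: d = -8.0402 mm → contributes +296 929 mm⁴
  top flange (beyond web): d = 16.96 mm → contributes +286 440 mm⁴
  bottom flange (beyond web): d = 16.96 mm → contributes +286 440 mm⁴
Total I = 869 808 mm⁴.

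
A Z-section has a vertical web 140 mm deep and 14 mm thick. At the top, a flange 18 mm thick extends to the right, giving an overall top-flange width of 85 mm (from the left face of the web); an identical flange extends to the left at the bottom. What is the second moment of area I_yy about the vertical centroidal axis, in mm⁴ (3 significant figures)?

I_yy ≈ 5.72 × 10⁶ mm⁴

Split into non-overlapping primitives; take the origin at the lower-left of the bounding box.
Web: 14 × 140, A = 1 960 mm², x = 78 mm, Ī = 32 013 mm⁴.
Top flange (beyond web): 71 × 18, A = 1 278 mm², x = 120.5 mm, Ī = 536 867 mm⁴.
Bottom flange (beyond web): 71 × 18, A = 1 278 mm², x = 35.5 mm, Ī = 536 867 mm⁴.
Centroid: x̄ = ΣA·x / ΣA = 78 mm.
Transfer each piece to the vertical centroidal axis using Ī + A·d² with d = x − 78:
  web: d = 0 mm → contributes +32 013 mm⁴
  top flange (beyond web): d = 42.5 mm → contributes +2 845 254 mm⁴
  bottom flange (beyond web): d = -42.5 mm → contributes +2 845 254 mm⁴
Total I = 5 722 521 mm⁴.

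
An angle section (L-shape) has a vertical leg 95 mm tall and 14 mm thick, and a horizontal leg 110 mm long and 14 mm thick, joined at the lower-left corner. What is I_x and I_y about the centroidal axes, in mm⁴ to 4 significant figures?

Decompose the section into non-overlapping parts with the origin at the bottom-left of its bounding rectangle.
Vertical leg: 14 × 95, A = 1 330 mm², y = 47.5 mm, Ī = 1 000 271 mm⁴.
Horizontal leg (remainder): 96 × 14, A = 1 344 mm², y = 7 mm, Ī = 21 952 mm⁴.
Centroid: ȳ = ΣA·y / ΣA = 27.144 mm.
Transfer each piece to the centroidal x-axis using Ī + A·d² with d = y − 27.144:
  vertical leg: d = 20.356 mm → contributes +1 551 380 mm⁴
  horizontal leg (remainder): d = -20.144 mm → contributes +567 320 mm⁴
Total I = 2 118 700 mm⁴.
For the y-axis: x̄ = 34.644 mm.
Repeating about the centroidal y-axis gives I_y = 3 076 072 mm⁴.

I_x ≈ 2.119 × 10⁶ mm⁴, I_y ≈ 3.076 × 10⁶ mm⁴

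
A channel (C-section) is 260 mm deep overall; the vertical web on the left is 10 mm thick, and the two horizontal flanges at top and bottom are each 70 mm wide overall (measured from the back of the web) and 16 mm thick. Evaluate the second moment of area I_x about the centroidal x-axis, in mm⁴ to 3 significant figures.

Break the section into simple shapes (no overlaps), measuring from the bottom-left corner of the bounding box.
Web: 10 × 260, A = 2 600 mm², y = 130 mm, Ī = 14 646 667 mm⁴.
Top flange (beyond web): 60 × 16, A = 960 mm², y = 252 mm, Ī = 20 480 mm⁴.
Bottom flange (beyond web): 60 × 16, A = 960 mm², y = 8 mm, Ī = 20 480 mm⁴.
By symmetry the centroid is at mid-height, ȳ = 130 mm.
Transfer each piece to the centroidal x-axis using Ī + A·d² with d = y − 130:
  web: d = 0 mm → contributes +14 646 667 mm⁴
  top flange (beyond web): d = 122 mm → contributes +14 309 120 mm⁴
  bottom flange (beyond web): d = -122 mm → contributes +14 309 120 mm⁴
Total I = 43 264 907 mm⁴.

I_x ≈ 4.33 × 10⁷ mm⁴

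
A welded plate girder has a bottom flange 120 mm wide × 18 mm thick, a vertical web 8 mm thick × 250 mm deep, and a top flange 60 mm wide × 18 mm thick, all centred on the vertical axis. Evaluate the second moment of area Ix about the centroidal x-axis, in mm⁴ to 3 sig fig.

Treat the section as a set of non-overlapping primitives; coordinates are from the bounding-box lower-left.
Bottom plate: 120 × 18, A = 2 160 mm², y = 9 mm, Ī = 58 320 mm⁴.
Web plate: 8 × 250, A = 2 000 mm², y = 143 mm, Ī = 10 416 667 mm⁴.
Top plate: 60 × 18, A = 1 080 mm², y = 277 mm, Ī = 29 160 mm⁴.
Centroid: ȳ = ΣA·y / ΣA = 115.38 mm.
Transfer each piece to the centroidal x-axis using Ī + A·d² with d = y − 115.38:
  bottom plate: d = -106.38 mm → contributes +24 503 173 mm⁴
  web plate: d = 27.618 mm → contributes +11 942 210 mm⁴
  top plate: d = 161.62 mm → contributes +28 239 280 mm⁴
Total I = 64 684 663 mm⁴.

Ix ≈ 6.47 × 10⁷ mm⁴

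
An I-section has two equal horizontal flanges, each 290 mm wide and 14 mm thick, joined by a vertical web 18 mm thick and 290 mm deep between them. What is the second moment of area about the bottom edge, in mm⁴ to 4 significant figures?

I_base ≈ 5.616 × 10⁸ mm⁴

Decompose the section into non-overlapping parts with the origin at the bottom-left of its bounding rectangle.
Bottom flange: 290 × 14, A = 4 060 mm², y = 7 mm, Ī = 66313.3 mm⁴.
Web: 18 × 290, A = 5 220 mm², y = 159 mm, Ī = 36 583 500 mm⁴.
Top flange: 290 × 14, A = 4 060 mm², y = 311 mm, Ī = 66313.3 mm⁴.
Transfer each piece to the base of the section using Ī + A·d² with d = y − 0:
  bottom flange: d = 7 mm → contributes +265 253 mm⁴
  web: d = 159 mm → contributes +168 550 320 mm⁴
  top flange: d = 311 mm → contributes +392 753 573 mm⁴
Total I = 561 569 147 mm⁴.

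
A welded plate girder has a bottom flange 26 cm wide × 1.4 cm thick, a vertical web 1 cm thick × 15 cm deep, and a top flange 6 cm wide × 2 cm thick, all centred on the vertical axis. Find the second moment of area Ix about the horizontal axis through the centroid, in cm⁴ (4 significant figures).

Ix ≈ 2997 cm⁴

Split into non-overlapping primitives; take the origin at the lower-left of the bounding box.
Bottom plate: 26 × 1.4, A = 36.4 cm², y = 0.7 cm, Ī = 5.94533 cm⁴.
Web plate: 1 × 15, A = 15 cm², y = 8.9 cm, Ī = 281.25 cm⁴.
Top plate: 6 × 2, A = 12 cm², y = 17.4 cm, Ī = 4 cm⁴.
Centroid: ȳ = ΣA·y / ΣA = 5.80095 cm.
Transfer each piece to the horizontal axis through the centroid using Ī + A·d² with d = y − 5.80095:
  bottom plate: d = -5.10095 cm → contributes +953.061 cm⁴
  web plate: d = 3.09905 cm → contributes +425.312 cm⁴
  top plate: d = 11.5991 cm → contributes +1618.46 cm⁴
Total I = 2996.83 cm⁴.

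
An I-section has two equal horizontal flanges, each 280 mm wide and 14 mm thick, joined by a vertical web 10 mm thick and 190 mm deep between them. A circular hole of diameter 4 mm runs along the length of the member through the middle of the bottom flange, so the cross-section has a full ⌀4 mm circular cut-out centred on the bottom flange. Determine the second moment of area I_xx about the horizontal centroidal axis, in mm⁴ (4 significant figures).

Break the section into simple shapes (no overlaps), measuring from the bottom-left corner of the bounding box.
Bottom flange: 280 × 14, A = 3 920 mm², y = 7 mm, Ī = 64026.7 mm⁴.
Web: 10 × 190, A = 1 900 mm², y = 109 mm, Ī = 5 715 833 mm⁴.
Top flange: 280 × 14, A = 3 920 mm², y = 211 mm, Ī = 64026.7 mm⁴.
Hole (subtracted): ⌀4, A = 12.5664 mm², y = 7 mm, Ī = 12.5664 mm⁴.
Centroid: ȳ = ΣA·y / ΣA = 109.132 mm.
Transfer each piece to the horizontal centroidal axis using Ī + A·d² with d = y − 109.132:
  bottom flange: d = -102.132 mm → contributes +40 953 147 mm⁴
  web: d = -0.131769 mm → contributes +5 715 866 mm⁴
  top flange: d = 101.868 mm → contributes +40 742 402 mm⁴
  hole: d = -102.132 mm → contributes −131 091 mm⁴
Total I = 87 280 325 mm⁴.

I_xx ≈ 8.728 × 10⁷ mm⁴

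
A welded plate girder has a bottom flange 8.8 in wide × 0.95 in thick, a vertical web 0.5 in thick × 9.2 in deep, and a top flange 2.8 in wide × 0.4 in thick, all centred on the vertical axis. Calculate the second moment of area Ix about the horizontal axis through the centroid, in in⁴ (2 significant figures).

Decompose the section into non-overlapping parts with the origin at the bottom-left of its bounding rectangle.
Bottom plate: 8.8 × 0.95, A = 8.36 in², y = 0.475 in, Ī = 0.6287 in⁴.
Web plate: 0.5 × 9.2, A = 4.6 in², y = 5.55 in, Ī = 32.45 in⁴.
Top plate: 2.8 × 0.4, A = 1.12 in², y = 10.35 in, Ī = 0.01493 in⁴.
Centroid: ȳ = ΣA·y / ΣA = 2.919 in.
Transfer each piece to the horizontal axis through the centroid using Ī + A·d² with d = y − 2.919:
  bottom plate: d = -2.444 in → contributes +50.55 in⁴
  web plate: d = 2.631 in → contributes +64.3 in⁴
  top plate: d = 7.431 in → contributes +61.87 in⁴
Total I = 176.7 in⁴.

Ix ≈ 180 in⁴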